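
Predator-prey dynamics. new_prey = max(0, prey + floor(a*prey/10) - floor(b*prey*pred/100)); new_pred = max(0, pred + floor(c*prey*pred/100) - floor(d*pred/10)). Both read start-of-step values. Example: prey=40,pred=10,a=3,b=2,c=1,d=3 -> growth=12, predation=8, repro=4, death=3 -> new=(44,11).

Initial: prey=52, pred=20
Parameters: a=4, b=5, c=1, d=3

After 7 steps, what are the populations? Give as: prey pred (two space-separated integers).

Answer: 1 5

Derivation:
Step 1: prey: 52+20-52=20; pred: 20+10-6=24
Step 2: prey: 20+8-24=4; pred: 24+4-7=21
Step 3: prey: 4+1-4=1; pred: 21+0-6=15
Step 4: prey: 1+0-0=1; pred: 15+0-4=11
Step 5: prey: 1+0-0=1; pred: 11+0-3=8
Step 6: prey: 1+0-0=1; pred: 8+0-2=6
Step 7: prey: 1+0-0=1; pred: 6+0-1=5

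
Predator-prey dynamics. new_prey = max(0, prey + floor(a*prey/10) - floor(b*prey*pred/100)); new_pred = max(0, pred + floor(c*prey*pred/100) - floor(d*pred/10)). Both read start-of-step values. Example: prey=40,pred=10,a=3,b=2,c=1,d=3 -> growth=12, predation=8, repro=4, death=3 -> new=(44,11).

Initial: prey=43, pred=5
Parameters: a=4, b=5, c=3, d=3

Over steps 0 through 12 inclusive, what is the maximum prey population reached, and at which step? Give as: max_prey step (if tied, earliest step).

Step 1: prey: 43+17-10=50; pred: 5+6-1=10
Step 2: prey: 50+20-25=45; pred: 10+15-3=22
Step 3: prey: 45+18-49=14; pred: 22+29-6=45
Step 4: prey: 14+5-31=0; pred: 45+18-13=50
Step 5: prey: 0+0-0=0; pred: 50+0-15=35
Step 6: prey: 0+0-0=0; pred: 35+0-10=25
Step 7: prey: 0+0-0=0; pred: 25+0-7=18
Step 8: prey: 0+0-0=0; pred: 18+0-5=13
Step 9: prey: 0+0-0=0; pred: 13+0-3=10
Step 10: prey: 0+0-0=0; pred: 10+0-3=7
Step 11: prey: 0+0-0=0; pred: 7+0-2=5
Step 12: prey: 0+0-0=0; pred: 5+0-1=4
Max prey = 50 at step 1

Answer: 50 1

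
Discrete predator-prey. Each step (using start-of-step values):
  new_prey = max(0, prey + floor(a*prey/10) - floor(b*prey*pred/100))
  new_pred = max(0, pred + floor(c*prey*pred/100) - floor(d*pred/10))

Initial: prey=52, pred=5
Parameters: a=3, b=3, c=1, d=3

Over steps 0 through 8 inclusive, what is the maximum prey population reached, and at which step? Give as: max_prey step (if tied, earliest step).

Step 1: prey: 52+15-7=60; pred: 5+2-1=6
Step 2: prey: 60+18-10=68; pred: 6+3-1=8
Step 3: prey: 68+20-16=72; pred: 8+5-2=11
Step 4: prey: 72+21-23=70; pred: 11+7-3=15
Step 5: prey: 70+21-31=60; pred: 15+10-4=21
Step 6: prey: 60+18-37=41; pred: 21+12-6=27
Step 7: prey: 41+12-33=20; pred: 27+11-8=30
Step 8: prey: 20+6-18=8; pred: 30+6-9=27
Max prey = 72 at step 3

Answer: 72 3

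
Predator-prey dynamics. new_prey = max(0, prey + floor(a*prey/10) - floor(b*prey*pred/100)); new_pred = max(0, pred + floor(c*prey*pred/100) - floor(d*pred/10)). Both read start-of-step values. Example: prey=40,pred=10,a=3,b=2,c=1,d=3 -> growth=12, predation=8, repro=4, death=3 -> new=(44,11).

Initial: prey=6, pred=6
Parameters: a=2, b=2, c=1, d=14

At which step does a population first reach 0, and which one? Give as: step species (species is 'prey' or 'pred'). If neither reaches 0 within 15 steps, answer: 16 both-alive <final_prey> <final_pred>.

Step 1: prey: 6+1-0=7; pred: 6+0-8=0
First extinction: pred at step 1

Answer: 1 pred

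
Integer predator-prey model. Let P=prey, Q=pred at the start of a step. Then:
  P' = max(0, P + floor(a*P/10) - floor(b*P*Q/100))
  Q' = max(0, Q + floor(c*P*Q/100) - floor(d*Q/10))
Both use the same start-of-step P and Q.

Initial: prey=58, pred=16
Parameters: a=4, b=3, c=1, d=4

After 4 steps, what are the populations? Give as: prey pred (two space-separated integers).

Step 1: prey: 58+23-27=54; pred: 16+9-6=19
Step 2: prey: 54+21-30=45; pred: 19+10-7=22
Step 3: prey: 45+18-29=34; pred: 22+9-8=23
Step 4: prey: 34+13-23=24; pred: 23+7-9=21

Answer: 24 21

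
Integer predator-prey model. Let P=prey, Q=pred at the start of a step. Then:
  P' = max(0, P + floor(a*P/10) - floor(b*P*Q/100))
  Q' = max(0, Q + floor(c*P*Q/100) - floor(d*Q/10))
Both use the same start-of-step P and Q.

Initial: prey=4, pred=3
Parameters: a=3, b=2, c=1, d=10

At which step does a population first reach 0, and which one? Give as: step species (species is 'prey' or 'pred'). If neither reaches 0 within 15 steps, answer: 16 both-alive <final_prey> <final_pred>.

Answer: 1 pred

Derivation:
Step 1: prey: 4+1-0=5; pred: 3+0-3=0
First extinction: pred at step 1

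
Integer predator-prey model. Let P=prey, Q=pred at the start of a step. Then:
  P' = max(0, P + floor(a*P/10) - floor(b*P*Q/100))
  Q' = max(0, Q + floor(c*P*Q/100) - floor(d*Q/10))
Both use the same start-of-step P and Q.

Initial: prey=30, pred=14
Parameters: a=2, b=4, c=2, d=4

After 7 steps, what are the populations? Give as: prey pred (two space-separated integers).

Answer: 3 3

Derivation:
Step 1: prey: 30+6-16=20; pred: 14+8-5=17
Step 2: prey: 20+4-13=11; pred: 17+6-6=17
Step 3: prey: 11+2-7=6; pred: 17+3-6=14
Step 4: prey: 6+1-3=4; pred: 14+1-5=10
Step 5: prey: 4+0-1=3; pred: 10+0-4=6
Step 6: prey: 3+0-0=3; pred: 6+0-2=4
Step 7: prey: 3+0-0=3; pred: 4+0-1=3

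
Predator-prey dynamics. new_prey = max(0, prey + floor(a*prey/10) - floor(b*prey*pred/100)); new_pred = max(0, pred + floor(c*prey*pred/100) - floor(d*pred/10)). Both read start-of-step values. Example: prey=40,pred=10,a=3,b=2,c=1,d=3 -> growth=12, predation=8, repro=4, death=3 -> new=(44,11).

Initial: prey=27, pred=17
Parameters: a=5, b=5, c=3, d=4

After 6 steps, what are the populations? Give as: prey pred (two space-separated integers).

Answer: 0 5

Derivation:
Step 1: prey: 27+13-22=18; pred: 17+13-6=24
Step 2: prey: 18+9-21=6; pred: 24+12-9=27
Step 3: prey: 6+3-8=1; pred: 27+4-10=21
Step 4: prey: 1+0-1=0; pred: 21+0-8=13
Step 5: prey: 0+0-0=0; pred: 13+0-5=8
Step 6: prey: 0+0-0=0; pred: 8+0-3=5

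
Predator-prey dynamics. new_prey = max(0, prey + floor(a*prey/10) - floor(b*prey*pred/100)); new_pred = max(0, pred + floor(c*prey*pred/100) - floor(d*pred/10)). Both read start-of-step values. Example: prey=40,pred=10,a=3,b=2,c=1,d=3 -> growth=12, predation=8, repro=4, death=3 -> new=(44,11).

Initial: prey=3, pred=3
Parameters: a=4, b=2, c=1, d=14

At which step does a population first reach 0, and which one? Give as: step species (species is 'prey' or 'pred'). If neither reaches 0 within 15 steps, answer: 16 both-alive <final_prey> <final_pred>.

Answer: 1 pred

Derivation:
Step 1: prey: 3+1-0=4; pred: 3+0-4=0
First extinction: pred at step 1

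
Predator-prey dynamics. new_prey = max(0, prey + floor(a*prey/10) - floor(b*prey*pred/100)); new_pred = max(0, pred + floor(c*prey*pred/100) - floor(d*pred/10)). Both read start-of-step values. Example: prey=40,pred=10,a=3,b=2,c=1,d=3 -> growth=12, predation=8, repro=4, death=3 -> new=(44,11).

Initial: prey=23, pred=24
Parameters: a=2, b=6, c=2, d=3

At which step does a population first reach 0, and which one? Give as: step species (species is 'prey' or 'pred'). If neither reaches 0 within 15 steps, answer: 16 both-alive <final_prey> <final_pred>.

Step 1: prey: 23+4-33=0; pred: 24+11-7=28
First extinction: prey at step 1

Answer: 1 prey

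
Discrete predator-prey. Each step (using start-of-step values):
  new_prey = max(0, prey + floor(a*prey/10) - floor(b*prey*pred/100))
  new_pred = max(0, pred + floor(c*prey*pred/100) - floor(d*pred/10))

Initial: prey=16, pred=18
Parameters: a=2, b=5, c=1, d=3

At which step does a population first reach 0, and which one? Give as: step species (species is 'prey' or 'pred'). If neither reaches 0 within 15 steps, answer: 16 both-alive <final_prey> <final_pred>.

Step 1: prey: 16+3-14=5; pred: 18+2-5=15
Step 2: prey: 5+1-3=3; pred: 15+0-4=11
Step 3: prey: 3+0-1=2; pred: 11+0-3=8
Step 4: prey: 2+0-0=2; pred: 8+0-2=6
Step 5: prey: 2+0-0=2; pred: 6+0-1=5
Step 6: prey: 2+0-0=2; pred: 5+0-1=4
Step 7: prey: 2+0-0=2; pred: 4+0-1=3
Step 8: prey: 2+0-0=2; pred: 3+0-0=3
Steps 9-15: state stable at prey=2, pred=3 (no change)
No extinction within 15 steps

Answer: 16 both-alive 2 3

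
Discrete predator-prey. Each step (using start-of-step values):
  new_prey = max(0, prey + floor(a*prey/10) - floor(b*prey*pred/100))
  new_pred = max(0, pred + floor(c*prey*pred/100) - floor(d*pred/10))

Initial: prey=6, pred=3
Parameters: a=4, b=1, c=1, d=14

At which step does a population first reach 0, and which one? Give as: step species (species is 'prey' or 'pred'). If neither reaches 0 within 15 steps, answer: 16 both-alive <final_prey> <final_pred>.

Answer: 1 pred

Derivation:
Step 1: prey: 6+2-0=8; pred: 3+0-4=0
First extinction: pred at step 1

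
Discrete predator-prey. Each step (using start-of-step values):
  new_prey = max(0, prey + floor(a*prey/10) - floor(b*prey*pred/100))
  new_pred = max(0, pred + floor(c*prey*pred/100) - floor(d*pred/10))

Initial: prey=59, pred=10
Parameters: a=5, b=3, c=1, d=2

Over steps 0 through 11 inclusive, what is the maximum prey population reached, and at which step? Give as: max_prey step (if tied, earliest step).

Step 1: prey: 59+29-17=71; pred: 10+5-2=13
Step 2: prey: 71+35-27=79; pred: 13+9-2=20
Step 3: prey: 79+39-47=71; pred: 20+15-4=31
Step 4: prey: 71+35-66=40; pred: 31+22-6=47
Step 5: prey: 40+20-56=4; pred: 47+18-9=56
Step 6: prey: 4+2-6=0; pred: 56+2-11=47
Step 7: prey: 0+0-0=0; pred: 47+0-9=38
Step 8: prey: 0+0-0=0; pred: 38+0-7=31
Step 9: prey: 0+0-0=0; pred: 31+0-6=25
Step 10: prey: 0+0-0=0; pred: 25+0-5=20
Step 11: prey: 0+0-0=0; pred: 20+0-4=16
Max prey = 79 at step 2

Answer: 79 2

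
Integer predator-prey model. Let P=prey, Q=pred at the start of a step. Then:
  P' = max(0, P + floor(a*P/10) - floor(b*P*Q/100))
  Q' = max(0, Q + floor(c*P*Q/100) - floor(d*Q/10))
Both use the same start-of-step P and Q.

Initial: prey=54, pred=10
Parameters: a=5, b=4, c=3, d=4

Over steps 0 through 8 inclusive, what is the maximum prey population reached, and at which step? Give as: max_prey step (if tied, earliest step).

Answer: 60 1

Derivation:
Step 1: prey: 54+27-21=60; pred: 10+16-4=22
Step 2: prey: 60+30-52=38; pred: 22+39-8=53
Step 3: prey: 38+19-80=0; pred: 53+60-21=92
Step 4: prey: 0+0-0=0; pred: 92+0-36=56
Step 5: prey: 0+0-0=0; pred: 56+0-22=34
Step 6: prey: 0+0-0=0; pred: 34+0-13=21
Step 7: prey: 0+0-0=0; pred: 21+0-8=13
Step 8: prey: 0+0-0=0; pred: 13+0-5=8
Max prey = 60 at step 1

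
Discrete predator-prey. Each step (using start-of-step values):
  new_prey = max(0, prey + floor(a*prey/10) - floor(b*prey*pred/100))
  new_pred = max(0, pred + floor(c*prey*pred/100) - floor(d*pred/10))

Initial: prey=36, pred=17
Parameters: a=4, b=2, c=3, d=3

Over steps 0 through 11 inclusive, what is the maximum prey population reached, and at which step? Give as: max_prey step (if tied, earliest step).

Answer: 38 1

Derivation:
Step 1: prey: 36+14-12=38; pred: 17+18-5=30
Step 2: prey: 38+15-22=31; pred: 30+34-9=55
Step 3: prey: 31+12-34=9; pred: 55+51-16=90
Step 4: prey: 9+3-16=0; pred: 90+24-27=87
Step 5: prey: 0+0-0=0; pred: 87+0-26=61
Step 6: prey: 0+0-0=0; pred: 61+0-18=43
Step 7: prey: 0+0-0=0; pred: 43+0-12=31
Step 8: prey: 0+0-0=0; pred: 31+0-9=22
Step 9: prey: 0+0-0=0; pred: 22+0-6=16
Step 10: prey: 0+0-0=0; pred: 16+0-4=12
Step 11: prey: 0+0-0=0; pred: 12+0-3=9
Max prey = 38 at step 1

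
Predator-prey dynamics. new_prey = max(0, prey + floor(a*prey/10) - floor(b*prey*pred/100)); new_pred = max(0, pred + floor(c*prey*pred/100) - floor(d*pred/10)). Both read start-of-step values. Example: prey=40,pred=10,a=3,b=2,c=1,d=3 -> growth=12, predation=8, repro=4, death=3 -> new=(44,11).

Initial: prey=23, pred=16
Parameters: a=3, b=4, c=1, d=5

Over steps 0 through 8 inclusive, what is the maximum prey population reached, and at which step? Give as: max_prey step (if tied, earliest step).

Answer: 35 8

Derivation:
Step 1: prey: 23+6-14=15; pred: 16+3-8=11
Step 2: prey: 15+4-6=13; pred: 11+1-5=7
Step 3: prey: 13+3-3=13; pred: 7+0-3=4
Step 4: prey: 13+3-2=14; pred: 4+0-2=2
Step 5: prey: 14+4-1=17; pred: 2+0-1=1
Step 6: prey: 17+5-0=22; pred: 1+0-0=1
Step 7: prey: 22+6-0=28; pred: 1+0-0=1
Step 8: prey: 28+8-1=35; pred: 1+0-0=1
Max prey = 35 at step 8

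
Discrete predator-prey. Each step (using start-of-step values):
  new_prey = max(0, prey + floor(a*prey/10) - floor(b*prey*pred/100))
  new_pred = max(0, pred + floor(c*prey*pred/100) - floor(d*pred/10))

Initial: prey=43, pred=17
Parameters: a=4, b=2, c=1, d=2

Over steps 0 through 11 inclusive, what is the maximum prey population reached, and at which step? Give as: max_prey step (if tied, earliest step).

Answer: 46 1

Derivation:
Step 1: prey: 43+17-14=46; pred: 17+7-3=21
Step 2: prey: 46+18-19=45; pred: 21+9-4=26
Step 3: prey: 45+18-23=40; pred: 26+11-5=32
Step 4: prey: 40+16-25=31; pred: 32+12-6=38
Step 5: prey: 31+12-23=20; pred: 38+11-7=42
Step 6: prey: 20+8-16=12; pred: 42+8-8=42
Step 7: prey: 12+4-10=6; pred: 42+5-8=39
Step 8: prey: 6+2-4=4; pred: 39+2-7=34
Step 9: prey: 4+1-2=3; pred: 34+1-6=29
Step 10: prey: 3+1-1=3; pred: 29+0-5=24
Step 11: prey: 3+1-1=3; pred: 24+0-4=20
Max prey = 46 at step 1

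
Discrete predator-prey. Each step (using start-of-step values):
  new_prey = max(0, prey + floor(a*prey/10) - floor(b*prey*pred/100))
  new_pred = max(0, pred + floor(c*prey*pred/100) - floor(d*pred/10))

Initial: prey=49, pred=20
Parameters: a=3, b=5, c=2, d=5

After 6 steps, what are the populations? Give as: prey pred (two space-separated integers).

Answer: 0 2

Derivation:
Step 1: prey: 49+14-49=14; pred: 20+19-10=29
Step 2: prey: 14+4-20=0; pred: 29+8-14=23
Step 3: prey: 0+0-0=0; pred: 23+0-11=12
Step 4: prey: 0+0-0=0; pred: 12+0-6=6
Step 5: prey: 0+0-0=0; pred: 6+0-3=3
Step 6: prey: 0+0-0=0; pred: 3+0-1=2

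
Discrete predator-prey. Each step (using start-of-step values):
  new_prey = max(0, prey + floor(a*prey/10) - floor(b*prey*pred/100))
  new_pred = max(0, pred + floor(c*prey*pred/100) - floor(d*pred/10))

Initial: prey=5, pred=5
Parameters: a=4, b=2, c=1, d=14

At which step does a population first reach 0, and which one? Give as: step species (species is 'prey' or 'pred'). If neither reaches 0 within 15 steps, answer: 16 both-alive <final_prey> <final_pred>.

Answer: 1 pred

Derivation:
Step 1: prey: 5+2-0=7; pred: 5+0-7=0
First extinction: pred at step 1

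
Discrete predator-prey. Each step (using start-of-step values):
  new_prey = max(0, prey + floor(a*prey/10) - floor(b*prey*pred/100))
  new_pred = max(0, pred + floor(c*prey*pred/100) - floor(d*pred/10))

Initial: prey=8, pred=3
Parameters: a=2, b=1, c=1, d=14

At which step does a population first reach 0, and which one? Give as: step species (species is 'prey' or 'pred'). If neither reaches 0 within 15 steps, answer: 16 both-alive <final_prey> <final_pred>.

Answer: 1 pred

Derivation:
Step 1: prey: 8+1-0=9; pred: 3+0-4=0
First extinction: pred at step 1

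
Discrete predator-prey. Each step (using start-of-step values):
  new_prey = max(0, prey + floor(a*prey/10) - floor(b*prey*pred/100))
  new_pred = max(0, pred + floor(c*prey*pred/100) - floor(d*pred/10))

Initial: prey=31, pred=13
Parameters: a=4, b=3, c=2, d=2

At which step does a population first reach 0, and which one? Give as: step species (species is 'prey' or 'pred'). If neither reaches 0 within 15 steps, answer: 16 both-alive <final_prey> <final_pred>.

Answer: 6 prey

Derivation:
Step 1: prey: 31+12-12=31; pred: 13+8-2=19
Step 2: prey: 31+12-17=26; pred: 19+11-3=27
Step 3: prey: 26+10-21=15; pred: 27+14-5=36
Step 4: prey: 15+6-16=5; pred: 36+10-7=39
Step 5: prey: 5+2-5=2; pred: 39+3-7=35
Step 6: prey: 2+0-2=0; pred: 35+1-7=29
First extinction: prey at step 6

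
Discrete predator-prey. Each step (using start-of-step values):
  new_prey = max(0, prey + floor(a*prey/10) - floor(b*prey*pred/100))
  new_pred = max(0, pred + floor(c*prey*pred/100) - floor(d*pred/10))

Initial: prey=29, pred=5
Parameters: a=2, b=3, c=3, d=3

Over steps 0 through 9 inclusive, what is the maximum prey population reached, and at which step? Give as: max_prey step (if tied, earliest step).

Step 1: prey: 29+5-4=30; pred: 5+4-1=8
Step 2: prey: 30+6-7=29; pred: 8+7-2=13
Step 3: prey: 29+5-11=23; pred: 13+11-3=21
Step 4: prey: 23+4-14=13; pred: 21+14-6=29
Step 5: prey: 13+2-11=4; pred: 29+11-8=32
Step 6: prey: 4+0-3=1; pred: 32+3-9=26
Step 7: prey: 1+0-0=1; pred: 26+0-7=19
Step 8: prey: 1+0-0=1; pred: 19+0-5=14
Step 9: prey: 1+0-0=1; pred: 14+0-4=10
Max prey = 30 at step 1

Answer: 30 1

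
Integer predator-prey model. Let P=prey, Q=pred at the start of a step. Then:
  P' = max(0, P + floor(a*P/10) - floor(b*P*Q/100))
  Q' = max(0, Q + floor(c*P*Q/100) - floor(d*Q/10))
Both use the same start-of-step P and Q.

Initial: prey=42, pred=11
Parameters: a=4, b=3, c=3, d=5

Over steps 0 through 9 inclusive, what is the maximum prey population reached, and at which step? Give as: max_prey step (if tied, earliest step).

Step 1: prey: 42+16-13=45; pred: 11+13-5=19
Step 2: prey: 45+18-25=38; pred: 19+25-9=35
Step 3: prey: 38+15-39=14; pred: 35+39-17=57
Step 4: prey: 14+5-23=0; pred: 57+23-28=52
Step 5: prey: 0+0-0=0; pred: 52+0-26=26
Step 6: prey: 0+0-0=0; pred: 26+0-13=13
Step 7: prey: 0+0-0=0; pred: 13+0-6=7
Step 8: prey: 0+0-0=0; pred: 7+0-3=4
Step 9: prey: 0+0-0=0; pred: 4+0-2=2
Max prey = 45 at step 1

Answer: 45 1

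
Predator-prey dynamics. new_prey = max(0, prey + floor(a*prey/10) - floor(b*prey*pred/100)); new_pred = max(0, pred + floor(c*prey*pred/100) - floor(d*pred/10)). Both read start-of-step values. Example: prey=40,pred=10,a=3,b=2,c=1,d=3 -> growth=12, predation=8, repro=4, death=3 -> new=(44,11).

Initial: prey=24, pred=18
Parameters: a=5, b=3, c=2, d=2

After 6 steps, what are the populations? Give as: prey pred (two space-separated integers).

Answer: 1 30

Derivation:
Step 1: prey: 24+12-12=24; pred: 18+8-3=23
Step 2: prey: 24+12-16=20; pred: 23+11-4=30
Step 3: prey: 20+10-18=12; pred: 30+12-6=36
Step 4: prey: 12+6-12=6; pred: 36+8-7=37
Step 5: prey: 6+3-6=3; pred: 37+4-7=34
Step 6: prey: 3+1-3=1; pred: 34+2-6=30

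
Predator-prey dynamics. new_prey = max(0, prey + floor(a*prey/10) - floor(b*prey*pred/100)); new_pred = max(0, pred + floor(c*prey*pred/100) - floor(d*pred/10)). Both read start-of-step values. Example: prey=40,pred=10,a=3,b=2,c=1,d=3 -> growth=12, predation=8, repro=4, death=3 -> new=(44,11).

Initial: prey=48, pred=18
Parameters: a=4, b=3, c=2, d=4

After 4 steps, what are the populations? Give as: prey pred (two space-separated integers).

Step 1: prey: 48+19-25=42; pred: 18+17-7=28
Step 2: prey: 42+16-35=23; pred: 28+23-11=40
Step 3: prey: 23+9-27=5; pred: 40+18-16=42
Step 4: prey: 5+2-6=1; pred: 42+4-16=30

Answer: 1 30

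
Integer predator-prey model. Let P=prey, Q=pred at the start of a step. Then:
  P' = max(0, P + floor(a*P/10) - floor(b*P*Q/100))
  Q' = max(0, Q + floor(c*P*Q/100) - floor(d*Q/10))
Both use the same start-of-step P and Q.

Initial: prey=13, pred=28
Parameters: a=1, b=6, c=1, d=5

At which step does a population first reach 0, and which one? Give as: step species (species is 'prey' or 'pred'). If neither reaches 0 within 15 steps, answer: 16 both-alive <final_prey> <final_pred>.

Answer: 1 prey

Derivation:
Step 1: prey: 13+1-21=0; pred: 28+3-14=17
First extinction: prey at step 1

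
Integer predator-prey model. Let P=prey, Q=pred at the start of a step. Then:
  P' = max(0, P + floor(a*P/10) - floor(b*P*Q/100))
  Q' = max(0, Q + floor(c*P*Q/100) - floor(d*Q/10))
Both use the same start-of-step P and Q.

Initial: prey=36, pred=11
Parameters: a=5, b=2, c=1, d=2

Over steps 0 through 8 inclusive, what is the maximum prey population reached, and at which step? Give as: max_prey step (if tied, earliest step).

Answer: 78 4

Derivation:
Step 1: prey: 36+18-7=47; pred: 11+3-2=12
Step 2: prey: 47+23-11=59; pred: 12+5-2=15
Step 3: prey: 59+29-17=71; pred: 15+8-3=20
Step 4: prey: 71+35-28=78; pred: 20+14-4=30
Step 5: prey: 78+39-46=71; pred: 30+23-6=47
Step 6: prey: 71+35-66=40; pred: 47+33-9=71
Step 7: prey: 40+20-56=4; pred: 71+28-14=85
Step 8: prey: 4+2-6=0; pred: 85+3-17=71
Max prey = 78 at step 4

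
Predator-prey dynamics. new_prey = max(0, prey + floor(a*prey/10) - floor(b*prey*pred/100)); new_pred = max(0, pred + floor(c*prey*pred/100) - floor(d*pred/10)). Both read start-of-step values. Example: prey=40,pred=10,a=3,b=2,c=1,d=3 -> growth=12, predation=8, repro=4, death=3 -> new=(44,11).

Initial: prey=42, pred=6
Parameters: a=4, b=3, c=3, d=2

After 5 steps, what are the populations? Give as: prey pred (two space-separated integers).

Step 1: prey: 42+16-7=51; pred: 6+7-1=12
Step 2: prey: 51+20-18=53; pred: 12+18-2=28
Step 3: prey: 53+21-44=30; pred: 28+44-5=67
Step 4: prey: 30+12-60=0; pred: 67+60-13=114
Step 5: prey: 0+0-0=0; pred: 114+0-22=92

Answer: 0 92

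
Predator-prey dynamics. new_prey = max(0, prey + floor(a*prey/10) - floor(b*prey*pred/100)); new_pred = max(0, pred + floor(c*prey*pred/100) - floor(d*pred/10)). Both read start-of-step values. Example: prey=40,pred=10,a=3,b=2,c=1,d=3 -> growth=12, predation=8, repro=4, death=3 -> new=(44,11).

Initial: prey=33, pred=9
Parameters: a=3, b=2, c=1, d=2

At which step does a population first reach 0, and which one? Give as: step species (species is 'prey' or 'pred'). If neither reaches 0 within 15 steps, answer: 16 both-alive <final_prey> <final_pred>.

Answer: 16 both-alive 4 13

Derivation:
Step 1: prey: 33+9-5=37; pred: 9+2-1=10
Step 2: prey: 37+11-7=41; pred: 10+3-2=11
Step 3: prey: 41+12-9=44; pred: 11+4-2=13
Step 4: prey: 44+13-11=46; pred: 13+5-2=16
Step 5: prey: 46+13-14=45; pred: 16+7-3=20
Step 6: prey: 45+13-18=40; pred: 20+9-4=25
Step 7: prey: 40+12-20=32; pred: 25+10-5=30
Step 8: prey: 32+9-19=22; pred: 30+9-6=33
Step 9: prey: 22+6-14=14; pred: 33+7-6=34
Step 10: prey: 14+4-9=9; pred: 34+4-6=32
Step 11: prey: 9+2-5=6; pred: 32+2-6=28
Step 12: prey: 6+1-3=4; pred: 28+1-5=24
Step 13: prey: 4+1-1=4; pred: 24+0-4=20
Step 14: prey: 4+1-1=4; pred: 20+0-4=16
Step 15: prey: 4+1-1=4; pred: 16+0-3=13
No extinction within 15 steps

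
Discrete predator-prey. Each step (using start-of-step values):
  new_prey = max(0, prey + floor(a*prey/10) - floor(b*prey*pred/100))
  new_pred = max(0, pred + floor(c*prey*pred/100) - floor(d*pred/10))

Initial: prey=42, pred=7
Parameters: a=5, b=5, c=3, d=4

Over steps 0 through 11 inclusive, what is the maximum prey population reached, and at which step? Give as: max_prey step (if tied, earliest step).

Answer: 49 1

Derivation:
Step 1: prey: 42+21-14=49; pred: 7+8-2=13
Step 2: prey: 49+24-31=42; pred: 13+19-5=27
Step 3: prey: 42+21-56=7; pred: 27+34-10=51
Step 4: prey: 7+3-17=0; pred: 51+10-20=41
Step 5: prey: 0+0-0=0; pred: 41+0-16=25
Step 6: prey: 0+0-0=0; pred: 25+0-10=15
Step 7: prey: 0+0-0=0; pred: 15+0-6=9
Step 8: prey: 0+0-0=0; pred: 9+0-3=6
Step 9: prey: 0+0-0=0; pred: 6+0-2=4
Step 10: prey: 0+0-0=0; pred: 4+0-1=3
Step 11: prey: 0+0-0=0; pred: 3+0-1=2
Max prey = 49 at step 1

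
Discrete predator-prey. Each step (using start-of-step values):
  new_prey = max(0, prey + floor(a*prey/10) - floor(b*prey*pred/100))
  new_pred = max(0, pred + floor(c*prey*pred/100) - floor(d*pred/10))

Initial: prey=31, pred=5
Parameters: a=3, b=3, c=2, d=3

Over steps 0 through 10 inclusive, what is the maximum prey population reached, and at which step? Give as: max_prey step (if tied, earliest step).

Step 1: prey: 31+9-4=36; pred: 5+3-1=7
Step 2: prey: 36+10-7=39; pred: 7+5-2=10
Step 3: prey: 39+11-11=39; pred: 10+7-3=14
Step 4: prey: 39+11-16=34; pred: 14+10-4=20
Step 5: prey: 34+10-20=24; pred: 20+13-6=27
Step 6: prey: 24+7-19=12; pred: 27+12-8=31
Step 7: prey: 12+3-11=4; pred: 31+7-9=29
Step 8: prey: 4+1-3=2; pred: 29+2-8=23
Step 9: prey: 2+0-1=1; pred: 23+0-6=17
Step 10: prey: 1+0-0=1; pred: 17+0-5=12
Max prey = 39 at step 2

Answer: 39 2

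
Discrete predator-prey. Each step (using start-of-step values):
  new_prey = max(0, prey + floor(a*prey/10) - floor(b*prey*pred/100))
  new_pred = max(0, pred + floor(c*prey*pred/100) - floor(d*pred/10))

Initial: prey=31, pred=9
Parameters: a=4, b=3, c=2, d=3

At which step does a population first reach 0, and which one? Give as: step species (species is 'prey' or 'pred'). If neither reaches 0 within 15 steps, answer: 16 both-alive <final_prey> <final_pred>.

Answer: 16 both-alive 1 3

Derivation:
Step 1: prey: 31+12-8=35; pred: 9+5-2=12
Step 2: prey: 35+14-12=37; pred: 12+8-3=17
Step 3: prey: 37+14-18=33; pred: 17+12-5=24
Step 4: prey: 33+13-23=23; pred: 24+15-7=32
Step 5: prey: 23+9-22=10; pred: 32+14-9=37
Step 6: prey: 10+4-11=3; pred: 37+7-11=33
Step 7: prey: 3+1-2=2; pred: 33+1-9=25
Step 8: prey: 2+0-1=1; pred: 25+1-7=19
Step 9: prey: 1+0-0=1; pred: 19+0-5=14
Step 10: prey: 1+0-0=1; pred: 14+0-4=10
Step 11: prey: 1+0-0=1; pred: 10+0-3=7
Step 12: prey: 1+0-0=1; pred: 7+0-2=5
Step 13: prey: 1+0-0=1; pred: 5+0-1=4
Step 14: prey: 1+0-0=1; pred: 4+0-1=3
Step 15: prey: 1+0-0=1; pred: 3+0-0=3
No extinction within 15 steps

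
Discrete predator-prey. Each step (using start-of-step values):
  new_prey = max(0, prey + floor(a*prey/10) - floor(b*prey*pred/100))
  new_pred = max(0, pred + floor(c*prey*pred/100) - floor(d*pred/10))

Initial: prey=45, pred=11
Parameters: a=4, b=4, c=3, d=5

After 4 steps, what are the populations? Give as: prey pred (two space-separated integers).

Answer: 0 23

Derivation:
Step 1: prey: 45+18-19=44; pred: 11+14-5=20
Step 2: prey: 44+17-35=26; pred: 20+26-10=36
Step 3: prey: 26+10-37=0; pred: 36+28-18=46
Step 4: prey: 0+0-0=0; pred: 46+0-23=23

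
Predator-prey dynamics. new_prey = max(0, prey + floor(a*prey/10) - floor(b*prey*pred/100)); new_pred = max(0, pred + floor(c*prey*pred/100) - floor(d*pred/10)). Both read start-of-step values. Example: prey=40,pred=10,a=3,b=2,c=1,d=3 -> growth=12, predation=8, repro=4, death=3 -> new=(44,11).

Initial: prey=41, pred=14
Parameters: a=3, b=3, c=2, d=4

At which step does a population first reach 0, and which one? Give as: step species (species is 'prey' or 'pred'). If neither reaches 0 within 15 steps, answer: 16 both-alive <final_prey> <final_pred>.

Answer: 16 both-alive 2 2

Derivation:
Step 1: prey: 41+12-17=36; pred: 14+11-5=20
Step 2: prey: 36+10-21=25; pred: 20+14-8=26
Step 3: prey: 25+7-19=13; pred: 26+13-10=29
Step 4: prey: 13+3-11=5; pred: 29+7-11=25
Step 5: prey: 5+1-3=3; pred: 25+2-10=17
Step 6: prey: 3+0-1=2; pred: 17+1-6=12
Step 7: prey: 2+0-0=2; pred: 12+0-4=8
Step 8: prey: 2+0-0=2; pred: 8+0-3=5
Step 9: prey: 2+0-0=2; pred: 5+0-2=3
Step 10: prey: 2+0-0=2; pred: 3+0-1=2
Step 11: prey: 2+0-0=2; pred: 2+0-0=2
Steps 12-15: state stable at prey=2, pred=2 (no change)
No extinction within 15 steps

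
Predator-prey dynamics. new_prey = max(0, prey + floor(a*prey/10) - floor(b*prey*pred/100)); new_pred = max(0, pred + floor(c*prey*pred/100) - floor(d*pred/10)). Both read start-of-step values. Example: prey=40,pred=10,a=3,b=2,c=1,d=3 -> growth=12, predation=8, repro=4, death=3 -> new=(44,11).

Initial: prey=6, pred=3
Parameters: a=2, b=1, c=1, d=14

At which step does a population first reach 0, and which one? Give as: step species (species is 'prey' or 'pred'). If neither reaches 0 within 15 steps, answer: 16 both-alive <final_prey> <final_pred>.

Step 1: prey: 6+1-0=7; pred: 3+0-4=0
First extinction: pred at step 1

Answer: 1 pred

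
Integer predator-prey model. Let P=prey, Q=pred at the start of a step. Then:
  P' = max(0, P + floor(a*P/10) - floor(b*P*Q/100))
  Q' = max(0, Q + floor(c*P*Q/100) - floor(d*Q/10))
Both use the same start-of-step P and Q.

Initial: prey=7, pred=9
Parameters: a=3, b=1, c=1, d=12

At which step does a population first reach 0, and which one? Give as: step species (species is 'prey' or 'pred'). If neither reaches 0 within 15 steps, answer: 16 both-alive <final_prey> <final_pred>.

Step 1: prey: 7+2-0=9; pred: 9+0-10=0
First extinction: pred at step 1

Answer: 1 pred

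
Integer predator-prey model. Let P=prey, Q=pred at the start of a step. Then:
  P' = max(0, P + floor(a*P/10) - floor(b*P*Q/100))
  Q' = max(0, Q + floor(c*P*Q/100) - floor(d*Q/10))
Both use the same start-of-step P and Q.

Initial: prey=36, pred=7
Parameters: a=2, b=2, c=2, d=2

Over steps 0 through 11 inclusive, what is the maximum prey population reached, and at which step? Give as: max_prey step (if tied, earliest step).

Answer: 38 1

Derivation:
Step 1: prey: 36+7-5=38; pred: 7+5-1=11
Step 2: prey: 38+7-8=37; pred: 11+8-2=17
Step 3: prey: 37+7-12=32; pred: 17+12-3=26
Step 4: prey: 32+6-16=22; pred: 26+16-5=37
Step 5: prey: 22+4-16=10; pred: 37+16-7=46
Step 6: prey: 10+2-9=3; pred: 46+9-9=46
Step 7: prey: 3+0-2=1; pred: 46+2-9=39
Step 8: prey: 1+0-0=1; pred: 39+0-7=32
Step 9: prey: 1+0-0=1; pred: 32+0-6=26
Step 10: prey: 1+0-0=1; pred: 26+0-5=21
Step 11: prey: 1+0-0=1; pred: 21+0-4=17
Max prey = 38 at step 1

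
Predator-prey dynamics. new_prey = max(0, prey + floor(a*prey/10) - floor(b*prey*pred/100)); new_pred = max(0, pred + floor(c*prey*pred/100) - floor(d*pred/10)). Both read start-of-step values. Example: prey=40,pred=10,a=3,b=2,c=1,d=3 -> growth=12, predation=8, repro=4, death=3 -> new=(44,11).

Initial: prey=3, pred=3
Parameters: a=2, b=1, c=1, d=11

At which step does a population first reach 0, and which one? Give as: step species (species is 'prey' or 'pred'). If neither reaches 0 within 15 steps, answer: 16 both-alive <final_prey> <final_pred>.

Answer: 1 pred

Derivation:
Step 1: prey: 3+0-0=3; pred: 3+0-3=0
First extinction: pred at step 1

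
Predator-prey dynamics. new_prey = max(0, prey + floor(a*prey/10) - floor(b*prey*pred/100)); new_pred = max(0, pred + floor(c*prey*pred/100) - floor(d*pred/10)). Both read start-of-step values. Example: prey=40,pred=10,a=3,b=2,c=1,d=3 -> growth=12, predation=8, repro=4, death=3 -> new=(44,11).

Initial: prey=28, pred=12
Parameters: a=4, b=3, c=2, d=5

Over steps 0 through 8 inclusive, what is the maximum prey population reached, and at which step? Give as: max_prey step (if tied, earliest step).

Step 1: prey: 28+11-10=29; pred: 12+6-6=12
Step 2: prey: 29+11-10=30; pred: 12+6-6=12
Step 3: prey: 30+12-10=32; pred: 12+7-6=13
Step 4: prey: 32+12-12=32; pred: 13+8-6=15
Step 5: prey: 32+12-14=30; pred: 15+9-7=17
Step 6: prey: 30+12-15=27; pred: 17+10-8=19
Step 7: prey: 27+10-15=22; pred: 19+10-9=20
Step 8: prey: 22+8-13=17; pred: 20+8-10=18
Max prey = 32 at step 3

Answer: 32 3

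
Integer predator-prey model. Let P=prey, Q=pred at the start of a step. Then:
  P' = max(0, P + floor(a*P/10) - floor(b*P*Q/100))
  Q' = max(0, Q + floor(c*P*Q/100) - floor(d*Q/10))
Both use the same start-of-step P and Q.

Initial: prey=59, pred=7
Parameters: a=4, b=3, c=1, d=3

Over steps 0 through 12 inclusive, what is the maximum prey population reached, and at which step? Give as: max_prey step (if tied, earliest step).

Answer: 81 3

Derivation:
Step 1: prey: 59+23-12=70; pred: 7+4-2=9
Step 2: prey: 70+28-18=80; pred: 9+6-2=13
Step 3: prey: 80+32-31=81; pred: 13+10-3=20
Step 4: prey: 81+32-48=65; pred: 20+16-6=30
Step 5: prey: 65+26-58=33; pred: 30+19-9=40
Step 6: prey: 33+13-39=7; pred: 40+13-12=41
Step 7: prey: 7+2-8=1; pred: 41+2-12=31
Step 8: prey: 1+0-0=1; pred: 31+0-9=22
Step 9: prey: 1+0-0=1; pred: 22+0-6=16
Step 10: prey: 1+0-0=1; pred: 16+0-4=12
Step 11: prey: 1+0-0=1; pred: 12+0-3=9
Step 12: prey: 1+0-0=1; pred: 9+0-2=7
Max prey = 81 at step 3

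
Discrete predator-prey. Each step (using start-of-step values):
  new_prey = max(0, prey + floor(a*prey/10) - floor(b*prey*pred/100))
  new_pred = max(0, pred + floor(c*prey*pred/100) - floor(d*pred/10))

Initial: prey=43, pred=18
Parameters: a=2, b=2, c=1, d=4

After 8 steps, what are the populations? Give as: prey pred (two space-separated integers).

Step 1: prey: 43+8-15=36; pred: 18+7-7=18
Step 2: prey: 36+7-12=31; pred: 18+6-7=17
Step 3: prey: 31+6-10=27; pred: 17+5-6=16
Step 4: prey: 27+5-8=24; pred: 16+4-6=14
Step 5: prey: 24+4-6=22; pred: 14+3-5=12
Step 6: prey: 22+4-5=21; pred: 12+2-4=10
Step 7: prey: 21+4-4=21; pred: 10+2-4=8
Step 8: prey: 21+4-3=22; pred: 8+1-3=6

Answer: 22 6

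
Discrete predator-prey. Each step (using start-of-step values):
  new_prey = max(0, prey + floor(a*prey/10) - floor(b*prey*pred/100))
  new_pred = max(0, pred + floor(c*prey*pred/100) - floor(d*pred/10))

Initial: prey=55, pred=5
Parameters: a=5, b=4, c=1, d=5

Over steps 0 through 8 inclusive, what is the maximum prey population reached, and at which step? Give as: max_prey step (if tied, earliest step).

Answer: 137 4

Derivation:
Step 1: prey: 55+27-11=71; pred: 5+2-2=5
Step 2: prey: 71+35-14=92; pred: 5+3-2=6
Step 3: prey: 92+46-22=116; pred: 6+5-3=8
Step 4: prey: 116+58-37=137; pred: 8+9-4=13
Step 5: prey: 137+68-71=134; pred: 13+17-6=24
Step 6: prey: 134+67-128=73; pred: 24+32-12=44
Step 7: prey: 73+36-128=0; pred: 44+32-22=54
Step 8: prey: 0+0-0=0; pred: 54+0-27=27
Max prey = 137 at step 4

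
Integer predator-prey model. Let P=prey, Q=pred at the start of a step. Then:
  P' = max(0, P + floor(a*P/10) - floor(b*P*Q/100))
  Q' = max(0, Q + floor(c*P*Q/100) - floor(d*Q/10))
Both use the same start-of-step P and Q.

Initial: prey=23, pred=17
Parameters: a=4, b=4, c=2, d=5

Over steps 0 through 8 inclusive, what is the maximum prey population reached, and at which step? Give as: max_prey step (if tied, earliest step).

Answer: 26 8

Derivation:
Step 1: prey: 23+9-15=17; pred: 17+7-8=16
Step 2: prey: 17+6-10=13; pred: 16+5-8=13
Step 3: prey: 13+5-6=12; pred: 13+3-6=10
Step 4: prey: 12+4-4=12; pred: 10+2-5=7
Step 5: prey: 12+4-3=13; pred: 7+1-3=5
Step 6: prey: 13+5-2=16; pred: 5+1-2=4
Step 7: prey: 16+6-2=20; pred: 4+1-2=3
Step 8: prey: 20+8-2=26; pred: 3+1-1=3
Max prey = 26 at step 8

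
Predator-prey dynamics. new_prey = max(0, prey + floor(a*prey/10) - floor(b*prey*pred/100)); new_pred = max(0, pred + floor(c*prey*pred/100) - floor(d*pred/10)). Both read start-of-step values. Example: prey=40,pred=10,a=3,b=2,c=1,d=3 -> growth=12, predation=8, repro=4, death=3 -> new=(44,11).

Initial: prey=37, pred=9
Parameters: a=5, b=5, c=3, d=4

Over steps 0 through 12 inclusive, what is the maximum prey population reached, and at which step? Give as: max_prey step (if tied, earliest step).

Answer: 39 1

Derivation:
Step 1: prey: 37+18-16=39; pred: 9+9-3=15
Step 2: prey: 39+19-29=29; pred: 15+17-6=26
Step 3: prey: 29+14-37=6; pred: 26+22-10=38
Step 4: prey: 6+3-11=0; pred: 38+6-15=29
Step 5: prey: 0+0-0=0; pred: 29+0-11=18
Step 6: prey: 0+0-0=0; pred: 18+0-7=11
Step 7: prey: 0+0-0=0; pred: 11+0-4=7
Step 8: prey: 0+0-0=0; pred: 7+0-2=5
Step 9: prey: 0+0-0=0; pred: 5+0-2=3
Step 10: prey: 0+0-0=0; pred: 3+0-1=2
Step 11: prey: 0+0-0=0; pred: 2+0-0=2
Step 12: prey: 0+0-0=0; pred: 2+0-0=2
Max prey = 39 at step 1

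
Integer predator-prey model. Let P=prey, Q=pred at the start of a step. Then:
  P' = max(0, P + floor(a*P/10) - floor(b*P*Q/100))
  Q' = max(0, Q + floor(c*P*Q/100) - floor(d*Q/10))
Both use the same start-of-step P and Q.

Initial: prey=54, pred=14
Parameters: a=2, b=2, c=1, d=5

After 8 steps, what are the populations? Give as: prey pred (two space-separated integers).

Step 1: prey: 54+10-15=49; pred: 14+7-7=14
Step 2: prey: 49+9-13=45; pred: 14+6-7=13
Step 3: prey: 45+9-11=43; pred: 13+5-6=12
Step 4: prey: 43+8-10=41; pred: 12+5-6=11
Step 5: prey: 41+8-9=40; pred: 11+4-5=10
Step 6: prey: 40+8-8=40; pred: 10+4-5=9
Step 7: prey: 40+8-7=41; pred: 9+3-4=8
Step 8: prey: 41+8-6=43; pred: 8+3-4=7

Answer: 43 7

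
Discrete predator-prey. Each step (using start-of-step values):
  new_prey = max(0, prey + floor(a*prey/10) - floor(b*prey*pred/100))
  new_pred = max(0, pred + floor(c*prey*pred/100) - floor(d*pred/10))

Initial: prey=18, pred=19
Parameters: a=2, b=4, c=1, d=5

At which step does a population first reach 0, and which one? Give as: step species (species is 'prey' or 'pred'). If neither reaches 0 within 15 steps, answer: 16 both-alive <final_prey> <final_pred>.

Step 1: prey: 18+3-13=8; pred: 19+3-9=13
Step 2: prey: 8+1-4=5; pred: 13+1-6=8
Step 3: prey: 5+1-1=5; pred: 8+0-4=4
Step 4: prey: 5+1-0=6; pred: 4+0-2=2
Step 5: prey: 6+1-0=7; pred: 2+0-1=1
Step 6: prey: 7+1-0=8; pred: 1+0-0=1
Step 7: prey: 8+1-0=9; pred: 1+0-0=1
Step 8: prey: 9+1-0=10; pred: 1+0-0=1
Step 9: prey: 10+2-0=12; pred: 1+0-0=1
Step 10: prey: 12+2-0=14; pred: 1+0-0=1
Step 11: prey: 14+2-0=16; pred: 1+0-0=1
Step 12: prey: 16+3-0=19; pred: 1+0-0=1
Step 13: prey: 19+3-0=22; pred: 1+0-0=1
Step 14: prey: 22+4-0=26; pred: 1+0-0=1
Step 15: prey: 26+5-1=30; pred: 1+0-0=1
No extinction within 15 steps

Answer: 16 both-alive 30 1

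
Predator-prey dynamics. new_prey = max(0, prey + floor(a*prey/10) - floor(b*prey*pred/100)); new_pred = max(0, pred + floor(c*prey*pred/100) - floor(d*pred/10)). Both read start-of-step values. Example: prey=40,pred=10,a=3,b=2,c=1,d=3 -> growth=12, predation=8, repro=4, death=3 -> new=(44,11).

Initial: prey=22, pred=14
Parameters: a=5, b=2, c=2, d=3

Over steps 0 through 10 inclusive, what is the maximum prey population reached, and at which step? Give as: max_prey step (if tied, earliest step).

Answer: 36 3

Derivation:
Step 1: prey: 22+11-6=27; pred: 14+6-4=16
Step 2: prey: 27+13-8=32; pred: 16+8-4=20
Step 3: prey: 32+16-12=36; pred: 20+12-6=26
Step 4: prey: 36+18-18=36; pred: 26+18-7=37
Step 5: prey: 36+18-26=28; pred: 37+26-11=52
Step 6: prey: 28+14-29=13; pred: 52+29-15=66
Step 7: prey: 13+6-17=2; pred: 66+17-19=64
Step 8: prey: 2+1-2=1; pred: 64+2-19=47
Step 9: prey: 1+0-0=1; pred: 47+0-14=33
Step 10: prey: 1+0-0=1; pred: 33+0-9=24
Max prey = 36 at step 3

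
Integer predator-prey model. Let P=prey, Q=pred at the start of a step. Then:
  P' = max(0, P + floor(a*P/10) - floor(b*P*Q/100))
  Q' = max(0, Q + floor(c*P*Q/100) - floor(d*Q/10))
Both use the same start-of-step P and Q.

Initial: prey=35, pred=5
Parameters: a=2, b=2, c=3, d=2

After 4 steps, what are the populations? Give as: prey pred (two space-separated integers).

Step 1: prey: 35+7-3=39; pred: 5+5-1=9
Step 2: prey: 39+7-7=39; pred: 9+10-1=18
Step 3: prey: 39+7-14=32; pred: 18+21-3=36
Step 4: prey: 32+6-23=15; pred: 36+34-7=63

Answer: 15 63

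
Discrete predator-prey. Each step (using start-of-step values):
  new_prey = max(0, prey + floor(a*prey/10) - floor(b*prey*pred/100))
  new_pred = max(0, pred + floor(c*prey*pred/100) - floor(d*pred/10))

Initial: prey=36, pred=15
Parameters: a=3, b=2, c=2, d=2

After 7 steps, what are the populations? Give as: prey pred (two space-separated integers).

Step 1: prey: 36+10-10=36; pred: 15+10-3=22
Step 2: prey: 36+10-15=31; pred: 22+15-4=33
Step 3: prey: 31+9-20=20; pred: 33+20-6=47
Step 4: prey: 20+6-18=8; pred: 47+18-9=56
Step 5: prey: 8+2-8=2; pred: 56+8-11=53
Step 6: prey: 2+0-2=0; pred: 53+2-10=45
Step 7: prey: 0+0-0=0; pred: 45+0-9=36

Answer: 0 36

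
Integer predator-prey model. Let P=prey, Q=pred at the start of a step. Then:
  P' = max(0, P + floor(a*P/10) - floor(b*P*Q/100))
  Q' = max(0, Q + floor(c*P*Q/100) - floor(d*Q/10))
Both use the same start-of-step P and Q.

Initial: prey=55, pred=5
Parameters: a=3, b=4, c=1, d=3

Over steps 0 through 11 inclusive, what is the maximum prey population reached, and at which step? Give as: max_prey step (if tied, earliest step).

Answer: 64 2

Derivation:
Step 1: prey: 55+16-11=60; pred: 5+2-1=6
Step 2: prey: 60+18-14=64; pred: 6+3-1=8
Step 3: prey: 64+19-20=63; pred: 8+5-2=11
Step 4: prey: 63+18-27=54; pred: 11+6-3=14
Step 5: prey: 54+16-30=40; pred: 14+7-4=17
Step 6: prey: 40+12-27=25; pred: 17+6-5=18
Step 7: prey: 25+7-18=14; pred: 18+4-5=17
Step 8: prey: 14+4-9=9; pred: 17+2-5=14
Step 9: prey: 9+2-5=6; pred: 14+1-4=11
Step 10: prey: 6+1-2=5; pred: 11+0-3=8
Step 11: prey: 5+1-1=5; pred: 8+0-2=6
Max prey = 64 at step 2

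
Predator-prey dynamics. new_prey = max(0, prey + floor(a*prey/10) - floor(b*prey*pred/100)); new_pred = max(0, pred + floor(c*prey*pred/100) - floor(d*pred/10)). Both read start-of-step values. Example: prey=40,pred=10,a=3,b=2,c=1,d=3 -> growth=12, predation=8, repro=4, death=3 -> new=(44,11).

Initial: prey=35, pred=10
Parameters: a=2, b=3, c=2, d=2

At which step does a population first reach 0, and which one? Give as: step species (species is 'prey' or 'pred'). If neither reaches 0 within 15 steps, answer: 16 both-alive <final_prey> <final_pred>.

Step 1: prey: 35+7-10=32; pred: 10+7-2=15
Step 2: prey: 32+6-14=24; pred: 15+9-3=21
Step 3: prey: 24+4-15=13; pred: 21+10-4=27
Step 4: prey: 13+2-10=5; pred: 27+7-5=29
Step 5: prey: 5+1-4=2; pred: 29+2-5=26
Step 6: prey: 2+0-1=1; pred: 26+1-5=22
Step 7: prey: 1+0-0=1; pred: 22+0-4=18
Step 8: prey: 1+0-0=1; pred: 18+0-3=15
Step 9: prey: 1+0-0=1; pred: 15+0-3=12
Step 10: prey: 1+0-0=1; pred: 12+0-2=10
Step 11: prey: 1+0-0=1; pred: 10+0-2=8
Step 12: prey: 1+0-0=1; pred: 8+0-1=7
Step 13: prey: 1+0-0=1; pred: 7+0-1=6
Step 14: prey: 1+0-0=1; pred: 6+0-1=5
Step 15: prey: 1+0-0=1; pred: 5+0-1=4
No extinction within 15 steps

Answer: 16 both-alive 1 4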